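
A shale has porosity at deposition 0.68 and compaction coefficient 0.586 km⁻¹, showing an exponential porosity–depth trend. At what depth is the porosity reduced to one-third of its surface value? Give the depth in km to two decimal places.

1.87 km

φ/φ₀ = 1/3 ⇒ exp(−c·z) = 1/3 ⇒ z = ln(3) / c
z = 1.0986 / 0.586 = 1.875 km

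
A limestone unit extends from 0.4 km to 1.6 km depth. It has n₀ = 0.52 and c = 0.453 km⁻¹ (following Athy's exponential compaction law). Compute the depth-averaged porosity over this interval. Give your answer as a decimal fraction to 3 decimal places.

⟨n⟩ = (1/(d₂−d₁)) ∫ n₀ e^(−cd) dd = n₀·(e^(−c·d₁) − e^(−c·d₂)) / (c·(d₂−d₁))
e^(−0.453×0.4) = 0.8343; e^(−0.453×1.6) = 0.4844
⟨n⟩ = 0.52 × (0.8343 − 0.4844) / (0.453 × 1.2) = 0.52 × 0.6436 = 0.3347

0.335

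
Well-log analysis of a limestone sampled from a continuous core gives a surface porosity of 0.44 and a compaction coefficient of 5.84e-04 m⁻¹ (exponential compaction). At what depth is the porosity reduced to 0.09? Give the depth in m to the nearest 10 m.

Working in km (1 km = 1000 m; β in km⁻¹ = β in m⁻¹ × 1000):
Invert Athy's law: z = ln(phi₀/phi) / β
z = ln(0.44/0.09) / 0.584 = ln(4.889) / 0.584 = 1.5870 / 0.584 = 2.717 km

2720 m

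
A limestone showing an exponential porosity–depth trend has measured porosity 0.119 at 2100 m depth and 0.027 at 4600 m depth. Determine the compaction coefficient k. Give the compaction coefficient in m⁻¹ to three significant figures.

0.000593 m⁻¹

Working in km (1 km = 1000 m; k in km⁻¹ = k in m⁻¹ × 1000):
Athy: n(Z) = n₀ e^(−kZ) ⇒ n₁/n₂ = e^{k(Z₂−Z₁)} ⇒ k = ln(n₁/n₂)/(Z₂−Z₁)
k = ln(0.119/0.027) / (4.6 − 2.1) = ln(4.407) / 2.5 = 1.4833 / 2.5 = 0.5933 km⁻¹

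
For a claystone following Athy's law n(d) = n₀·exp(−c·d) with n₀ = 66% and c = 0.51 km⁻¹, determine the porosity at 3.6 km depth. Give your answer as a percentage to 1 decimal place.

n = n₀·exp(−c·d) = 0.66 × exp(−0.51 × 3.6) = 0.66 × exp(−1.836)
  = 0.66 × 0.1595 = 0.1052

10.5%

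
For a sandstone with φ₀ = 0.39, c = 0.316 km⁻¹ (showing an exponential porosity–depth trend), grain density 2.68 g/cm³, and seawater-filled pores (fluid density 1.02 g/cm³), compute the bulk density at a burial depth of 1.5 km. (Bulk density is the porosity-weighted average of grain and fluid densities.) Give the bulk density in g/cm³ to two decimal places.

2.28 g/cm³

Porosity at depth: φ = 0.39·exp(−0.316×1.5) = 0.39×0.6225 = 0.2428
Bulk density: ρ_b = (1−φ)ρ_g + φ·ρ_f = 0.7572×2.68 + 0.2428×1.02
       = 2.029 + 0.248 = 2.277 g/cm³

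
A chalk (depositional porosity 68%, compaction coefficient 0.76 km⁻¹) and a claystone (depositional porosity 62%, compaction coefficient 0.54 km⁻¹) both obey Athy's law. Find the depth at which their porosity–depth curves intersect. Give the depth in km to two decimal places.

Set φ₀ₐ e^(−cₐz) = φ₀ᵦ e^(−cᵦz) ⇒ ln(φ₀ₐ/φ₀ᵦ) = (cₐ − cᵦ)·z
z = ln(0.68/0.62) / (0.76 − 0.54) = 0.0924 / 0.22 = 0.420 km

0.42 km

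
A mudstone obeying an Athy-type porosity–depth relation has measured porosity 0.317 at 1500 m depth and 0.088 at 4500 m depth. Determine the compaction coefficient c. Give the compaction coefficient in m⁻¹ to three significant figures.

Working in km (1 km = 1000 m; c in km⁻¹ = c in m⁻¹ × 1000):
Athy: n(d) = n₀ e^(−cd) ⇒ n₁/n₂ = e^{c(d₂−d₁)} ⇒ c = ln(n₁/n₂)/(d₂−d₁)
c = ln(0.317/0.088) / (4.5 − 1.5) = ln(3.602) / 3 = 1.2816 / 3 = 0.4272 km⁻¹

0.000427 m⁻¹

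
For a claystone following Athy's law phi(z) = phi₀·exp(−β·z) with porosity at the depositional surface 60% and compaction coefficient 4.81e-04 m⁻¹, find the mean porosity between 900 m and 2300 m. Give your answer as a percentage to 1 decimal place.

Working in km (1 km = 1000 m; β in km⁻¹ = β in m⁻¹ × 1000):
⟨phi⟩ = (1/(z₂−z₁)) ∫ phi₀ e^(−βz) dz = phi₀·(e^(−β·z₁) − e^(−β·z₂)) / (β·(z₂−z₁))
e^(−0.481×0.9) = 0.6486; e^(−0.481×2.3) = 0.3308
⟨phi⟩ = 0.6 × (0.6486 − 0.3308) / (0.481 × 1.4) = 0.6 × 0.4720 = 0.2832

28.3%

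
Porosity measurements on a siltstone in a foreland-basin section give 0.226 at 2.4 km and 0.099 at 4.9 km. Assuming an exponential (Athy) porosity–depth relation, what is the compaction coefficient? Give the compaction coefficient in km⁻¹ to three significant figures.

0.330 km⁻¹

Athy: n(d) = n₀ e^(−kd) ⇒ n₁/n₂ = e^{k(d₂−d₁)} ⇒ k = ln(n₁/n₂)/(d₂−d₁)
k = ln(0.226/0.099) / (4.9 − 2.4) = ln(2.283) / 2.5 = 0.8254 / 2.5 = 0.3302 km⁻¹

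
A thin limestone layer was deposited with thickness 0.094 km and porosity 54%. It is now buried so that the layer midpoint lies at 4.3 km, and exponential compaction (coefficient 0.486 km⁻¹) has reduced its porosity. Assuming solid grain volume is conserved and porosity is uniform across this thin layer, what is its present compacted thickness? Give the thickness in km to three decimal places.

Porosity at 4.3 km: n = 0.54·exp(−0.486×4.3) = 0.0668
Solid-volume conservation: h(1−n) = h₀(1−n₀) ⇒ h = h₀·(1−n₀)/(1−n)
h = 0.094 × (1 − 0.54)/(1 − 0.0668) = 0.094 × 0.4929 = 0.0463 km

0.046 km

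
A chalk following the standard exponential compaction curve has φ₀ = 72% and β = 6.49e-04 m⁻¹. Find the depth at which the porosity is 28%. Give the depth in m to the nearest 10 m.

1460 m

Working in km (1 km = 1000 m; β in km⁻¹ = β in m⁻¹ × 1000):
Invert Athy's law: z = ln(φ₀/φ) / β
z = ln(0.72/0.28) / 0.649 = ln(2.571) / 0.649 = 0.9445 / 0.649 = 1.455 km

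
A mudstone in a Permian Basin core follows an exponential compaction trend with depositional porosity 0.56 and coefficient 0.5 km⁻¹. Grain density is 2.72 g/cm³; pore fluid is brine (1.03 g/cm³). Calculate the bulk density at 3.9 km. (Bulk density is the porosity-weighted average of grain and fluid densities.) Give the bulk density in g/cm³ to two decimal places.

Porosity at depth: n = 0.56·exp(−0.5×3.9) = 0.56×0.1423 = 0.0797
Bulk density: ρ_b = (1−n)ρ_g + n·ρ_f = 0.9203×2.72 + 0.0797×1.03
       = 2.503 + 0.082 = 2.585 g/cm³

2.59 g/cm³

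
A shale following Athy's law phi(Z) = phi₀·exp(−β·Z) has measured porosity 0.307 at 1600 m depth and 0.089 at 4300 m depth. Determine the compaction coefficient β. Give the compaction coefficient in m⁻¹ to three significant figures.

Working in km (1 km = 1000 m; β in km⁻¹ = β in m⁻¹ × 1000):
Athy: phi(Z) = phi₀ e^(−βZ) ⇒ phi₁/phi₂ = e^{β(Z₂−Z₁)} ⇒ β = ln(phi₁/phi₂)/(Z₂−Z₁)
β = ln(0.307/0.089) / (4.3 − 1.6) = ln(3.449) / 2.7 = 1.2382 / 2.7 = 0.4586 km⁻¹

0.000459 m⁻¹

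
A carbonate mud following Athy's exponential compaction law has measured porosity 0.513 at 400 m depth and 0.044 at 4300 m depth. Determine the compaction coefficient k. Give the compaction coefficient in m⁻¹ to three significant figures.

Working in km (1 km = 1000 m; k in km⁻¹ = k in m⁻¹ × 1000):
Athy: n(z) = n₀ e^(−kz) ⇒ n₁/n₂ = e^{k(z₂−z₁)} ⇒ k = ln(n₁/n₂)/(z₂−z₁)
k = ln(0.513/0.044) / (4.3 − 0.4) = ln(11.66) / 3.9 = 2.4561 / 3.9 = 0.6298 km⁻¹

0.000630 m⁻¹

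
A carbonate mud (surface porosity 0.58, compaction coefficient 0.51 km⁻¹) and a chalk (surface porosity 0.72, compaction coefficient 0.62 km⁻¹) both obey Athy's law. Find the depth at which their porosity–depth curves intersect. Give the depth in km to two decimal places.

Set phi₀ₐ e^(−kₐz) = phi₀ᵦ e^(−kᵦz) ⇒ ln(phi₀ₐ/phi₀ᵦ) = (kₐ − kᵦ)·z
z = ln(0.58/0.72) / (0.51 − 0.62) = -0.2162 / -0.11 = 1.966 km

1.97 km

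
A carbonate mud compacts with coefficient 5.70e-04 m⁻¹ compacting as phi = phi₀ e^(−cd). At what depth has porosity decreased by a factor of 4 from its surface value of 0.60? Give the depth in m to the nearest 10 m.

Working in km (1 km = 1000 m; c in km⁻¹ = c in m⁻¹ × 1000):
phi/phi₀ = 1/4 ⇒ exp(−c·d) = 1/4 ⇒ d = ln(4) / c
d = 1.3863 / 0.57 = 2.432 km

2430 m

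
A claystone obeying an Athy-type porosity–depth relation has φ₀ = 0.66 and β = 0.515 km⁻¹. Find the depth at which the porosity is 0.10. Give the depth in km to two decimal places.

Invert Athy's law: d = ln(φ₀/φ) / β
d = ln(0.66/0.1) / 0.515 = ln(6.6) / 0.515 = 1.8871 / 0.515 = 3.664 km

3.66 km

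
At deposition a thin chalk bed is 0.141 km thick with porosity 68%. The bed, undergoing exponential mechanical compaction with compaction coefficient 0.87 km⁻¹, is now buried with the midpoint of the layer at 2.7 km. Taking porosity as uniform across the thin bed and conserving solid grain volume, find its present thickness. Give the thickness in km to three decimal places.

Porosity at 2.7 km: φ = 0.68·exp(−0.87×2.7) = 0.0649
Solid-volume conservation: h(1−φ) = h₀(1−φ₀) ⇒ h = h₀·(1−φ₀)/(1−φ)
h = 0.141 × (1 − 0.68)/(1 − 0.0649) = 0.141 × 0.3422 = 0.0483 km

0.048 km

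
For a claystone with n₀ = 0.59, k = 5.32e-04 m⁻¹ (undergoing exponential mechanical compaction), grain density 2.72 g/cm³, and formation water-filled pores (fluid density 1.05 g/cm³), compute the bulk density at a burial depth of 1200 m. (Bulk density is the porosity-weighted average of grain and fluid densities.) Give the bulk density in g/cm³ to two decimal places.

2.20 g/cm³

Working in km (1 km = 1000 m; k in km⁻¹ = k in m⁻¹ × 1000):
Porosity at depth: n = 0.59·exp(−0.532×1.2) = 0.59×0.5281 = 0.3116
Bulk density: ρ_b = (1−n)ρ_g + n·ρ_f = 0.6884×2.72 + 0.3116×1.05
       = 1.872 + 0.327 = 2.200 g/cm³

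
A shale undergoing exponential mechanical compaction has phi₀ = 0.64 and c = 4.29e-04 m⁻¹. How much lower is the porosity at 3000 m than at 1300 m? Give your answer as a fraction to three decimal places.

Working in km (1 km = 1000 m; c in km⁻¹ = c in m⁻¹ × 1000):
phi(1.3) = 0.64·e^(−0.429×1.3) = 0.3664
phi(3) = 0.64·e^(−0.429×3) = 0.1767
Δphi = 0.3664 − 0.1767 = 0.1897

0.190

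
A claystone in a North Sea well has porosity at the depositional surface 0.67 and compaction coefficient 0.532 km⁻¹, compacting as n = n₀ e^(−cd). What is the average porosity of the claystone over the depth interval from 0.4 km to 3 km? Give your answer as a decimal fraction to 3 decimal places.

⟨n⟩ = (1/(d₂−d₁)) ∫ n₀ e^(−cd) dd = n₀·(e^(−c·d₁) − e^(−c·d₂)) / (c·(d₂−d₁))
e^(−0.532×0.4) = 0.8083; e^(−0.532×3) = 0.2027
⟨n⟩ = 0.67 × (0.8083 − 0.2027) / (0.532 × 2.6) = 0.67 × 0.4378 = 0.2933

0.293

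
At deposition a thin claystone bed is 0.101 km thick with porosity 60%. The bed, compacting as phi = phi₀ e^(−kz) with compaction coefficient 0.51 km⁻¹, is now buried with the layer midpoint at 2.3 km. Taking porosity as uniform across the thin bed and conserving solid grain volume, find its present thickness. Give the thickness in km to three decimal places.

0.050 km

Porosity at 2.3 km: phi = 0.6·exp(−0.51×2.3) = 0.1857
Solid-volume conservation: h(1−phi) = h₀(1−phi₀) ⇒ h = h₀·(1−phi₀)/(1−phi)
h = 0.101 × (1 − 0.6)/(1 − 0.1857) = 0.101 × 0.4912 = 0.0496 km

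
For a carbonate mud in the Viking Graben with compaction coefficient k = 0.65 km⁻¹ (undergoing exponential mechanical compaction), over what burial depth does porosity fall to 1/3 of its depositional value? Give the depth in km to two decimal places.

φ/φ₀ = 1/3 ⇒ exp(−k·Z) = 1/3 ⇒ Z = ln(3) / k
Z = 1.0986 / 0.65 = 1.690 km

1.69 km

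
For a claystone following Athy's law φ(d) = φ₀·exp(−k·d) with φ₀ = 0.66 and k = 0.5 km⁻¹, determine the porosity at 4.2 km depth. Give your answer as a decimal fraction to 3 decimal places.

0.081

φ = φ₀·exp(−k·d) = 0.66 × exp(−0.5 × 4.2) = 0.66 × exp(−2.1)
  = 0.66 × 0.1225 = 0.0808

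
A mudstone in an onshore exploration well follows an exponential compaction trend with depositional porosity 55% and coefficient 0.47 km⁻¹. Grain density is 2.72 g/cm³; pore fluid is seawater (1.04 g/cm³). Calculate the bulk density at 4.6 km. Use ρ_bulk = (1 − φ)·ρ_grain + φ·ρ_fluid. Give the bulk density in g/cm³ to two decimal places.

2.61 g/cm³

Porosity at depth: φ = 0.55·exp(−0.47×4.6) = 0.55×0.1151 = 0.0633
Bulk density: ρ_b = (1−φ)ρ_g + φ·ρ_f = 0.9367×2.72 + 0.0633×1.04
       = 2.548 + 0.066 = 2.614 g/cm³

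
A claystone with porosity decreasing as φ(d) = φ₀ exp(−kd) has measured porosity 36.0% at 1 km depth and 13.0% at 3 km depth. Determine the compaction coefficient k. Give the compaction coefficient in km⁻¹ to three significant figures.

Athy: φ(d) = φ₀ e^(−kd) ⇒ φ₁/φ₂ = e^{k(d₂−d₁)} ⇒ k = ln(φ₁/φ₂)/(d₂−d₁)
k = ln(0.36/0.13) / (3 − 1) = ln(2.769) / 2 = 1.0186 / 2 = 0.5093 km⁻¹

0.509 km⁻¹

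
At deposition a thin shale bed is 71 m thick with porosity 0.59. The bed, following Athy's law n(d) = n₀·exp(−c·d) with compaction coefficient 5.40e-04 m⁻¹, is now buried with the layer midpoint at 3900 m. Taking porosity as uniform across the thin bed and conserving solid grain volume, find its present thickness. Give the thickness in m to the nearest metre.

Working in km (1 km = 1000 m; c in km⁻¹ = c in m⁻¹ × 1000):
Porosity at 3.9 km: n = 0.59·exp(−0.54×3.9) = 0.0718
Solid-volume conservation: h(1−n) = h₀(1−n₀) ⇒ h = h₀·(1−n₀)/(1−n)
h = 0.071 × (1 − 0.59)/(1 − 0.0718) = 0.071 × 0.4417 = 0.0314 km

31 m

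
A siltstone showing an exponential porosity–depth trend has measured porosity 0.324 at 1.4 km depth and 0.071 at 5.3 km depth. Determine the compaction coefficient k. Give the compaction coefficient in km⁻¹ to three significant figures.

Athy: n(d) = n₀ e^(−kd) ⇒ n₁/n₂ = e^{k(d₂−d₁)} ⇒ k = ln(n₁/n₂)/(d₂−d₁)
k = ln(0.324/0.071) / (5.3 − 1.4) = ln(4.563) / 3.9 = 1.5181 / 3.9 = 0.3892 km⁻¹

0.389 km⁻¹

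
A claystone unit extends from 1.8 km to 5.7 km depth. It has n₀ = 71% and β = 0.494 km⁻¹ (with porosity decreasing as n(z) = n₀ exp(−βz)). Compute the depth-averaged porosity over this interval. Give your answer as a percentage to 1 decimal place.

12.9%

⟨n⟩ = (1/(z₂−z₁)) ∫ n₀ e^(−βz) dz = n₀·(e^(−β·z₁) − e^(−β·z₂)) / (β·(z₂−z₁))
e^(−0.494×1.8) = 0.4110; e^(−0.494×5.7) = 0.0599
⟨n⟩ = 0.71 × (0.4110 − 0.0599) / (0.494 × 3.9) = 0.71 × 0.1823 = 0.1294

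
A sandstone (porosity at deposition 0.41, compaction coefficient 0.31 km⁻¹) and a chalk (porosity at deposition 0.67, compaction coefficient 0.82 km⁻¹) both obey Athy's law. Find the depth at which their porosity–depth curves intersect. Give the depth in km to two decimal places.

Set φ₀ₐ e^(−kₐz) = φ₀ᵦ e^(−kᵦz) ⇒ ln(φ₀ₐ/φ₀ᵦ) = (kₐ − kᵦ)·z
z = ln(0.41/0.67) / (0.31 − 0.82) = -0.4911 / -0.51 = 0.963 km

0.96 km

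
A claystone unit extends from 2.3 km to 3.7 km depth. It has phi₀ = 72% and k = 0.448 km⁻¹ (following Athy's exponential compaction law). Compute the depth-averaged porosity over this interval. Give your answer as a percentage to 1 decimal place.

19.1%

⟨phi⟩ = (1/(Z₂−Z₁)) ∫ phi₀ e^(−kZ) dZ = phi₀·(e^(−k·Z₁) − e^(−k·Z₂)) / (k·(Z₂−Z₁))
e^(−0.448×2.3) = 0.3569; e^(−0.448×3.7) = 0.1906
⟨phi⟩ = 0.72 × (0.3569 − 0.1906) / (0.448 × 1.4) = 0.72 × 0.2651 = 0.1909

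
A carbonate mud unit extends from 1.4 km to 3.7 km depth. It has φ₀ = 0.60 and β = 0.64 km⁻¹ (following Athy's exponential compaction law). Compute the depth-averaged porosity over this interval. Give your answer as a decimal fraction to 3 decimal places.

⟨φ⟩ = (1/(z₂−z₁)) ∫ φ₀ e^(−βz) dz = φ₀·(e^(−β·z₁) − e^(−β·z₂)) / (β·(z₂−z₁))
e^(−0.64×1.4) = 0.4082; e^(−0.64×3.7) = 0.0937
⟨φ⟩ = 0.6 × (0.4082 − 0.0937) / (0.64 × 2.3) = 0.6 × 0.2137 = 0.1282

0.128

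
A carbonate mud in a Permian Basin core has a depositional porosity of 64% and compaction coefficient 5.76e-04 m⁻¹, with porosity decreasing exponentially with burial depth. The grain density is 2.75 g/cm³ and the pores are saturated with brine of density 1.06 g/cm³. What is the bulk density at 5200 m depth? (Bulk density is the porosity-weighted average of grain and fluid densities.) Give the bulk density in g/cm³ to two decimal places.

Working in km (1 km = 1000 m; k in km⁻¹ = k in m⁻¹ × 1000):
Porosity at depth: phi = 0.64·exp(−0.576×5.2) = 0.64×0.0500 = 0.0320
Bulk density: ρ_b = (1−phi)ρ_g + phi·ρ_f = 0.9680×2.75 + 0.0320×1.06
       = 2.662 + 0.034 = 2.696 g/cm³

2.70 g/cm³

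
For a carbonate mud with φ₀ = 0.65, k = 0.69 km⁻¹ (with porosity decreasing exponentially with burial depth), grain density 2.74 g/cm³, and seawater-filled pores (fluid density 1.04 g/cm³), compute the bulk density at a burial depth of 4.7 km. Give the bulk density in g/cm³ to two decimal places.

2.70 g/cm³

Porosity at depth: φ = 0.65·exp(−0.69×4.7) = 0.65×0.0390 = 0.0254
Bulk density: ρ_b = (1−φ)ρ_g + φ·ρ_f = 0.9746×2.74 + 0.0254×1.04
       = 2.670 + 0.026 = 2.697 g/cm³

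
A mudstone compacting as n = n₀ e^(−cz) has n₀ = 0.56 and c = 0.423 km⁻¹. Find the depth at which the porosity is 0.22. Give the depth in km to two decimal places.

2.21 km

Invert Athy's law: z = ln(n₀/n) / c
z = ln(0.56/0.22) / 0.423 = ln(2.545) / 0.423 = 0.9343 / 0.423 = 2.209 km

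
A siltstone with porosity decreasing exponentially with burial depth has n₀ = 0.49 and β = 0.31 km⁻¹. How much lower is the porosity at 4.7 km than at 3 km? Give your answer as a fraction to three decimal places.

0.079

n(3) = 0.49·e^(−0.31×3) = 0.1933
n(4.7) = 0.49·e^(−0.31×4.7) = 0.1141
Δn = 0.1933 − 0.1141 = 0.0792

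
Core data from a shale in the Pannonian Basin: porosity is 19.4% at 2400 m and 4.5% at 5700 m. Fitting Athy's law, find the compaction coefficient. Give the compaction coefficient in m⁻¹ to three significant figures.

0.000443 m⁻¹

Working in km (1 km = 1000 m; k in km⁻¹ = k in m⁻¹ × 1000):
Athy: n(z) = n₀ e^(−kz) ⇒ n₁/n₂ = e^{k(z₂−z₁)} ⇒ k = ln(n₁/n₂)/(z₂−z₁)
k = ln(0.194/0.045) / (5.7 − 2.4) = ln(4.311) / 3.3 = 1.4612 / 3.3 = 0.4428 km⁻¹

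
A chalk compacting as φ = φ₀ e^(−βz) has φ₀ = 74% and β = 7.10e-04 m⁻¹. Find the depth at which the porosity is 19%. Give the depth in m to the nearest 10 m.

Working in km (1 km = 1000 m; β in km⁻¹ = β in m⁻¹ × 1000):
Invert Athy's law: z = ln(φ₀/φ) / β
z = ln(0.74/0.19) / 0.71 = ln(3.895) / 0.71 = 1.3596 / 0.71 = 1.915 km

1910 m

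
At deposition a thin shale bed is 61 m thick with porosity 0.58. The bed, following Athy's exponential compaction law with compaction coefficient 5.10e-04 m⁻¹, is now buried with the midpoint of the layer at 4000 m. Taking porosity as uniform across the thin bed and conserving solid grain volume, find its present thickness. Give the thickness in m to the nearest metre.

Working in km (1 km = 1000 m; k in km⁻¹ = k in m⁻¹ × 1000):
Porosity at 4 km: φ = 0.58·exp(−0.51×4) = 0.0754
Solid-volume conservation: h(1−φ) = h₀(1−φ₀) ⇒ h = h₀·(1−φ₀)/(1−φ)
h = 0.061 × (1 − 0.58)/(1 − 0.0754) = 0.061 × 0.4543 = 0.0277 km

28 m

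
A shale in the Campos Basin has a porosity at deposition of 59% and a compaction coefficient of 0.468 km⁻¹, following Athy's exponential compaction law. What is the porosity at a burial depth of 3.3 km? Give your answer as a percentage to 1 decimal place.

12.6%

φ = φ₀·exp(−β·z) = 0.59 × exp(−0.468 × 3.3) = 0.59 × exp(−1.544)
  = 0.59 × 0.2134 = 0.1259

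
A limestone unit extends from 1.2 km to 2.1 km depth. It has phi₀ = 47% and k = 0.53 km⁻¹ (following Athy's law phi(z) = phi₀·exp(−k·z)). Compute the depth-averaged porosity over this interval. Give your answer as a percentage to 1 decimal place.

19.8%

⟨phi⟩ = (1/(z₂−z₁)) ∫ phi₀ e^(−kz) dz = phi₀·(e^(−k·z₁) − e^(−k·z₂)) / (k·(z₂−z₁))
e^(−0.53×1.2) = 0.5294; e^(−0.53×2.1) = 0.3286
⟨phi⟩ = 0.47 × (0.5294 − 0.3286) / (0.53 × 0.9) = 0.47 × 0.4210 = 0.1979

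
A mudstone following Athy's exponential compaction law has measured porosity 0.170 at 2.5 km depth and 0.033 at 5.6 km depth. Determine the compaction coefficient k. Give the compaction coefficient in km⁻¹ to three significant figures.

0.529 km⁻¹

Athy: phi(d) = phi₀ e^(−kd) ⇒ phi₁/phi₂ = e^{k(d₂−d₁)} ⇒ k = ln(phi₁/phi₂)/(d₂−d₁)
k = ln(0.17/0.033) / (5.6 − 2.5) = ln(5.152) / 3.1 = 1.6393 / 3.1 = 0.5288 km⁻¹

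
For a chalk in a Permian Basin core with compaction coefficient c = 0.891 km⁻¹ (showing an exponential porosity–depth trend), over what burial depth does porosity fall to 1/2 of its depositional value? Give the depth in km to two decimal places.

0.78 km

phi/phi₀ = 1/2 ⇒ exp(−c·Z) = 1/2 ⇒ Z = ln(2) / c
Z = 0.6931 / 0.891 = 0.778 km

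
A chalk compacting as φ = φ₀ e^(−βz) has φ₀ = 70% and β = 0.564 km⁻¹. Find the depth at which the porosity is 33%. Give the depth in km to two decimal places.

Invert Athy's law: z = ln(φ₀/φ) / β
z = ln(0.7/0.33) / 0.564 = ln(2.121) / 0.564 = 0.7520 / 0.564 = 1.333 km

1.33 km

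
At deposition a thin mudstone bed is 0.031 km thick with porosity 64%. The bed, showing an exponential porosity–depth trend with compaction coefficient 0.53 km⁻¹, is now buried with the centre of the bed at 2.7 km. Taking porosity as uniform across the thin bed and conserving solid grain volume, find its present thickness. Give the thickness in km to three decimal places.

Porosity at 2.7 km: φ = 0.64·exp(−0.53×2.7) = 0.1530
Solid-volume conservation: h(1−φ) = h₀(1−φ₀) ⇒ h = h₀·(1−φ₀)/(1−φ)
h = 0.031 × (1 − 0.64)/(1 − 0.1530) = 0.031 × 0.4250 = 0.0132 km

0.013 km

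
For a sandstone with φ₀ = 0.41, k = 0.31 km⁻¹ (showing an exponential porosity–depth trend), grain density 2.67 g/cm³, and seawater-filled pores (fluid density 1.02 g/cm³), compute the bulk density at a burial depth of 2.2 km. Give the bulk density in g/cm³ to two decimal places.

2.33 g/cm³

Porosity at depth: φ = 0.41·exp(−0.31×2.2) = 0.41×0.5056 = 0.2073
Bulk density: ρ_b = (1−φ)ρ_g + φ·ρ_f = 0.7927×2.67 + 0.2073×1.02
       = 2.117 + 0.211 = 2.328 g/cm³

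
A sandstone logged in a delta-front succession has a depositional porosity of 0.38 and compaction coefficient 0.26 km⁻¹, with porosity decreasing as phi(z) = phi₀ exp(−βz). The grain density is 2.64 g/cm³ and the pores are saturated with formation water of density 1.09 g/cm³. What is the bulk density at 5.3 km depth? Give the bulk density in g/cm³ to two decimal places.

Porosity at depth: phi = 0.38·exp(−0.26×5.3) = 0.38×0.2521 = 0.0958
Bulk density: ρ_b = (1−phi)ρ_g + phi·ρ_f = 0.9042×2.64 + 0.0958×1.09
       = 2.387 + 0.104 = 2.492 g/cm³

2.49 g/cm³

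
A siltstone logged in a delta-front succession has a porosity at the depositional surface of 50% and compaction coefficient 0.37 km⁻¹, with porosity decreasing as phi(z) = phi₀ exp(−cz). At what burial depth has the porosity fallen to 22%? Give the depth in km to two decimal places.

Invert Athy's law: z = ln(phi₀/phi) / c
z = ln(0.5/0.22) / 0.37 = ln(2.273) / 0.37 = 0.8210 / 0.37 = 2.219 km

2.22 km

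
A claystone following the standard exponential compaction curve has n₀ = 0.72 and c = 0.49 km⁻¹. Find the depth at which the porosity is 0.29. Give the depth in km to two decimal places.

Invert Athy's law: z = ln(n₀/n) / c
z = ln(0.72/0.29) / 0.49 = ln(2.483) / 0.49 = 0.9094 / 0.49 = 1.856 km

1.86 km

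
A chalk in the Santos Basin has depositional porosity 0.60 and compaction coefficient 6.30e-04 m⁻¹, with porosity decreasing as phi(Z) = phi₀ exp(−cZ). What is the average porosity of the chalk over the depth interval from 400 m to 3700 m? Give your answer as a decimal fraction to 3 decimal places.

0.196

Working in km (1 km = 1000 m; c in km⁻¹ = c in m⁻¹ × 1000):
⟨phi⟩ = (1/(Z₂−Z₁)) ∫ phi₀ e^(−cZ) dZ = phi₀·(e^(−c·Z₁) − e^(−c·Z₂)) / (c·(Z₂−Z₁))
e^(−0.63×0.4) = 0.7772; e^(−0.63×3.7) = 0.0972
⟨phi⟩ = 0.6 × (0.7772 − 0.0972) / (0.63 × 3.3) = 0.6 × 0.3271 = 0.1963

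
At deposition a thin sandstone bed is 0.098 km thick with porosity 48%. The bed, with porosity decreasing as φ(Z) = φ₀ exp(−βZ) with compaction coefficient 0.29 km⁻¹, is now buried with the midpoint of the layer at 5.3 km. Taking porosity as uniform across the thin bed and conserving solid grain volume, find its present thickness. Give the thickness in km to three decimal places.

0.057 km

Porosity at 5.3 km: φ = 0.48·exp(−0.29×5.3) = 0.1032
Solid-volume conservation: h(1−φ) = h₀(1−φ₀) ⇒ h = h₀·(1−φ₀)/(1−φ)
h = 0.098 × (1 − 0.48)/(1 − 0.1032) = 0.098 × 0.5798 = 0.0568 km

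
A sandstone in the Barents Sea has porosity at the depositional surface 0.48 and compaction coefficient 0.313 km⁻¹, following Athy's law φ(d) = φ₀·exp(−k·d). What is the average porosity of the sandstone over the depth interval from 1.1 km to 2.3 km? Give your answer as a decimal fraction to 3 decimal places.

0.284

⟨φ⟩ = (1/(d₂−d₁)) ∫ φ₀ e^(−kd) dd = φ₀·(e^(−k·d₁) − e^(−k·d₂)) / (k·(d₂−d₁))
e^(−0.313×1.1) = 0.7087; e^(−0.313×2.3) = 0.4868
⟨φ⟩ = 0.48 × (0.7087 − 0.4868) / (0.313 × 1.2) = 0.48 × 0.5908 = 0.2836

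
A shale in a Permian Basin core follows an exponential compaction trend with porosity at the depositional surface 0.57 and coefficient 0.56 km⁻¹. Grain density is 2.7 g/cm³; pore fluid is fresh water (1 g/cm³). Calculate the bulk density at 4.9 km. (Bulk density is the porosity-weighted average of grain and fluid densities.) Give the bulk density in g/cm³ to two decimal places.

Porosity at depth: phi = 0.57·exp(−0.56×4.9) = 0.57×0.0643 = 0.0367
Bulk density: ρ_b = (1−phi)ρ_g + phi·ρ_f = 0.9633×2.7 + 0.0367×1
       = 2.601 + 0.037 = 2.638 g/cm³

2.64 g/cm³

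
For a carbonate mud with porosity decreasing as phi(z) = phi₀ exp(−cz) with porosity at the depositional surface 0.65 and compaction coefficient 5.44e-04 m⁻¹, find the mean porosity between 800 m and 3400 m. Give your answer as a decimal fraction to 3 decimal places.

0.225

Working in km (1 km = 1000 m; c in km⁻¹ = c in m⁻¹ × 1000):
⟨phi⟩ = (1/(z₂−z₁)) ∫ phi₀ e^(−cz) dz = phi₀·(e^(−c·z₁) − e^(−c·z₂)) / (c·(z₂−z₁))
e^(−0.544×0.8) = 0.6471; e^(−0.544×3.4) = 0.1573
⟨phi⟩ = 0.65 × (0.6471 − 0.1573) / (0.544 × 2.6) = 0.65 × 0.3463 = 0.2251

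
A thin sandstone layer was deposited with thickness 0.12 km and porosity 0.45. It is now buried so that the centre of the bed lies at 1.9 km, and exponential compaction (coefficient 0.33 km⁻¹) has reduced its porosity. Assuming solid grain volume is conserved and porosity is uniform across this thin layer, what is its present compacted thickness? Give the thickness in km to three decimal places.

0.087 km

Porosity at 1.9 km: phi = 0.45·exp(−0.33×1.9) = 0.2404
Solid-volume conservation: h(1−phi) = h₀(1−phi₀) ⇒ h = h₀·(1−phi₀)/(1−phi)
h = 0.12 × (1 − 0.45)/(1 − 0.2404) = 0.12 × 0.7241 = 0.0869 km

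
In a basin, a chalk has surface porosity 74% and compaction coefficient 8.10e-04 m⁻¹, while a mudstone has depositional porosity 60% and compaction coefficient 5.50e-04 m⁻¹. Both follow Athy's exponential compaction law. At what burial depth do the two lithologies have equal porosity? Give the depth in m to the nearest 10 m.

Working in km (1 km = 1000 m; c in km⁻¹ = c in m⁻¹ × 1000):
Set n₀ₐ e^(−cₐz) = n₀ᵦ e^(−cᵦz) ⇒ ln(n₀ₐ/n₀ᵦ) = (cₐ − cᵦ)·z
z = ln(0.74/0.6) / (0.81 − 0.55) = 0.2097 / 0.26 = 0.807 km

810 m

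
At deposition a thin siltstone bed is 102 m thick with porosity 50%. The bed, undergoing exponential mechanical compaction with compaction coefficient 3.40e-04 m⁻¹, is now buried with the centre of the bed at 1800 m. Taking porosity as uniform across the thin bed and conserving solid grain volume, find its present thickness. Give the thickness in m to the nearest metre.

Working in km (1 km = 1000 m; β in km⁻¹ = β in m⁻¹ × 1000):
Porosity at 1.8 km: phi = 0.5·exp(−0.34×1.8) = 0.2711
Solid-volume conservation: h(1−phi) = h₀(1−phi₀) ⇒ h = h₀·(1−phi₀)/(1−phi)
h = 0.102 × (1 − 0.5)/(1 − 0.2711) = 0.102 × 0.6860 = 0.0700 km

70 m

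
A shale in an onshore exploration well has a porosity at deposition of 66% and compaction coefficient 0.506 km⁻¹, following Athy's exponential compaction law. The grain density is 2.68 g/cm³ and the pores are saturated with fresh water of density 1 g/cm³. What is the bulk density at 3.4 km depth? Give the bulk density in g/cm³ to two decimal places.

Porosity at depth: n = 0.66·exp(−0.506×3.4) = 0.66×0.1790 = 0.1181
Bulk density: ρ_b = (1−n)ρ_g + n·ρ_f = 0.8819×2.68 + 0.1181×1
       = 2.363 + 0.118 = 2.482 g/cm³

2.48 g/cm³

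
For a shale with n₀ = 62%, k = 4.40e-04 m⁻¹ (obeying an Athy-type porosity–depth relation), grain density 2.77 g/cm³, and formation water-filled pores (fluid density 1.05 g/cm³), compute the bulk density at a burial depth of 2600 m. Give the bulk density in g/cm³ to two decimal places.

Working in km (1 km = 1000 m; k in km⁻¹ = k in m⁻¹ × 1000):
Porosity at depth: n = 0.62·exp(−0.44×2.6) = 0.62×0.3185 = 0.1975
Bulk density: ρ_b = (1−n)ρ_g + n·ρ_f = 0.8025×2.77 + 0.1975×1.05
       = 2.223 + 0.207 = 2.430 g/cm³

2.43 g/cm³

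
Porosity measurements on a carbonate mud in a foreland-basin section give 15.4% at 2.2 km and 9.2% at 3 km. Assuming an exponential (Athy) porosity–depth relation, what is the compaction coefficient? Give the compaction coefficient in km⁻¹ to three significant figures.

0.644 km⁻¹

Athy: phi(Z) = phi₀ e^(−cZ) ⇒ phi₁/phi₂ = e^{c(Z₂−Z₁)} ⇒ c = ln(phi₁/phi₂)/(Z₂−Z₁)
c = ln(0.154/0.092) / (3 − 2.2) = ln(1.674) / 0.8 = 0.5152 / 0.8 = 0.644 km⁻¹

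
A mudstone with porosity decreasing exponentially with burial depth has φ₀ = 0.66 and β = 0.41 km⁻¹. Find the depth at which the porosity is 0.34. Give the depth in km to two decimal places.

1.62 km

Invert Athy's law: Z = ln(φ₀/φ) / β
Z = ln(0.66/0.34) / 0.41 = ln(1.941) / 0.41 = 0.6633 / 0.41 = 1.618 km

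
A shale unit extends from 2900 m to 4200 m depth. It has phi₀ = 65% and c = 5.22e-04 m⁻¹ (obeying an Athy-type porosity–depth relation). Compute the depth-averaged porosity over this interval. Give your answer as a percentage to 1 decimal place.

Working in km (1 km = 1000 m; c in km⁻¹ = c in m⁻¹ × 1000):
⟨phi⟩ = (1/(Z₂−Z₁)) ∫ phi₀ e^(−cZ) dZ = phi₀·(e^(−c·Z₁) − e^(−c·Z₂)) / (c·(Z₂−Z₁))
e^(−0.522×2.9) = 0.2201; e^(−0.522×4.2) = 0.1116
⟨phi⟩ = 0.65 × (0.2201 − 0.1116) / (0.522 × 1.3) = 0.65 × 0.1598 = 0.1039

10.4%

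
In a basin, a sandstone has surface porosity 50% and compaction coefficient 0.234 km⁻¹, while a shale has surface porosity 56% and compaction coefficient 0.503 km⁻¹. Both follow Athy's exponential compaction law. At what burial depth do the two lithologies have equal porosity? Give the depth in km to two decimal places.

Set φ₀ₐ e^(−kₐZ) = φ₀ᵦ e^(−kᵦZ) ⇒ ln(φ₀ₐ/φ₀ᵦ) = (kₐ − kᵦ)·Z
Z = ln(0.5/0.56) / (0.234 − 0.503) = -0.1133 / -0.269 = 0.421 km

0.42 km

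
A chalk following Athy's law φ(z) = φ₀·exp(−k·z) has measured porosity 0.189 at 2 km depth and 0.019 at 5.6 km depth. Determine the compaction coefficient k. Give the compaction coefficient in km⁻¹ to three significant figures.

Athy: φ(z) = φ₀ e^(−kz) ⇒ φ₁/φ₂ = e^{k(z₂−z₁)} ⇒ k = ln(φ₁/φ₂)/(z₂−z₁)
k = ln(0.189/0.019) / (5.6 − 2) = ln(9.947) / 3.6 = 2.2973 / 3.6 = 0.6381 km⁻¹

0.638 km⁻¹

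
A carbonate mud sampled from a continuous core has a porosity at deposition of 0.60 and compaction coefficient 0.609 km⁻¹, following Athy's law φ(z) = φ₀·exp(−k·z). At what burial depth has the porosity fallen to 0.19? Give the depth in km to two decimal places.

1.89 km

Invert Athy's law: z = ln(φ₀/φ) / k
z = ln(0.6/0.19) / 0.609 = ln(3.158) / 0.609 = 1.1499 / 0.609 = 1.888 km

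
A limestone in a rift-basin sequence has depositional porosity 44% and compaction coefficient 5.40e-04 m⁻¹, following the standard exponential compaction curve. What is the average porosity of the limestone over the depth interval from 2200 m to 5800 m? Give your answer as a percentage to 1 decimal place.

5.9%

Working in km (1 km = 1000 m; k in km⁻¹ = k in m⁻¹ × 1000):
⟨phi⟩ = (1/(Z₂−Z₁)) ∫ phi₀ e^(−kZ) dZ = phi₀·(e^(−k·Z₁) − e^(−k·Z₂)) / (k·(Z₂−Z₁))
e^(−0.54×2.2) = 0.3048; e^(−0.54×5.8) = 0.0436
⟨phi⟩ = 0.44 × (0.3048 − 0.0436) / (0.54 × 3.6) = 0.44 × 0.1344 = 0.0591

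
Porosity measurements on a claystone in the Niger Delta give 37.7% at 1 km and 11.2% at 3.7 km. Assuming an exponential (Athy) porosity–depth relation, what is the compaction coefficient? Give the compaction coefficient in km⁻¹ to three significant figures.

0.450 km⁻¹

Athy: n(z) = n₀ e^(−βz) ⇒ n₁/n₂ = e^{β(z₂−z₁)} ⇒ β = ln(n₁/n₂)/(z₂−z₁)
β = ln(0.377/0.112) / (3.7 − 1) = ln(3.366) / 2.7 = 1.2137 / 2.7 = 0.4495 km⁻¹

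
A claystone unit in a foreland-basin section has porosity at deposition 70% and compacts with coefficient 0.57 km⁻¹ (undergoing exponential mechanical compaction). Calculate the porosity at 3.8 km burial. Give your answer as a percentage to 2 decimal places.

8.02%

n = n₀·exp(−k·d) = 0.7 × exp(−0.57 × 3.8) = 0.7 × exp(−2.166)
  = 0.7 × 0.1146 = 0.0802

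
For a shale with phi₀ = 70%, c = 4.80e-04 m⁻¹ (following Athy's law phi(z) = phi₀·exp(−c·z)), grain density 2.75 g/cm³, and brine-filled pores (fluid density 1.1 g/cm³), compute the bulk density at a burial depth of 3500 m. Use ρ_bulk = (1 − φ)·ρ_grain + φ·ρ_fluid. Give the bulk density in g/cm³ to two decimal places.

2.53 g/cm³

Working in km (1 km = 1000 m; c in km⁻¹ = c in m⁻¹ × 1000):
Porosity at depth: phi = 0.7·exp(−0.48×3.5) = 0.7×0.1864 = 0.1305
Bulk density: ρ_b = (1−phi)ρ_g + phi·ρ_f = 0.8695×2.75 + 0.1305×1.1
       = 2.391 + 0.144 = 2.535 g/cm³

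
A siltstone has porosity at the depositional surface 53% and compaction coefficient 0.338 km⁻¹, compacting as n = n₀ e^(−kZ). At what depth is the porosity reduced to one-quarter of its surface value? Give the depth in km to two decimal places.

n/n₀ = 1/4 ⇒ exp(−k·Z) = 1/4 ⇒ Z = ln(4) / k
Z = 1.3863 / 0.338 = 4.101 km

4.10 km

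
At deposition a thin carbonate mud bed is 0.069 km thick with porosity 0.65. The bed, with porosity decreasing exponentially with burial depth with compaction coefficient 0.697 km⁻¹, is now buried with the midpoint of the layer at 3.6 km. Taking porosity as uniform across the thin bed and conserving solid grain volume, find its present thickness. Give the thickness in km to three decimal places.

0.025 km

Porosity at 3.6 km: φ = 0.65·exp(−0.697×3.6) = 0.0529
Solid-volume conservation: h(1−φ) = h₀(1−φ₀) ⇒ h = h₀·(1−φ₀)/(1−φ)
h = 0.069 × (1 − 0.65)/(1 − 0.0529) = 0.069 × 0.3695 = 0.0255 km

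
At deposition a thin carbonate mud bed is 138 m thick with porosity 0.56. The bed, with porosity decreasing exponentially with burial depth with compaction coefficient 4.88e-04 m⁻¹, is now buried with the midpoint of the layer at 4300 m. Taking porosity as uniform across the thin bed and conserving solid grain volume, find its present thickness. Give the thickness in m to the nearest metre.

Working in km (1 km = 1000 m; β in km⁻¹ = β in m⁻¹ × 1000):
Porosity at 4.3 km: φ = 0.56·exp(−0.488×4.3) = 0.0687
Solid-volume conservation: h(1−φ) = h₀(1−φ₀) ⇒ h = h₀·(1−φ₀)/(1−φ)
h = 0.138 × (1 − 0.56)/(1 − 0.0687) = 0.138 × 0.4725 = 0.0652 km

65 m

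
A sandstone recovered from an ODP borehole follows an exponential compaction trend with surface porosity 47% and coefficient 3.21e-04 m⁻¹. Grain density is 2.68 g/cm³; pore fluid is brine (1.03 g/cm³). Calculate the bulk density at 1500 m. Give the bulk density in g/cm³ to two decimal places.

Working in km (1 km = 1000 m; k in km⁻¹ = k in m⁻¹ × 1000):
Porosity at depth: φ = 0.47·exp(−0.321×1.5) = 0.47×0.6179 = 0.2904
Bulk density: ρ_b = (1−φ)ρ_g + φ·ρ_f = 0.7096×2.68 + 0.2904×1.03
       = 1.902 + 0.299 = 2.201 g/cm³

2.20 g/cm³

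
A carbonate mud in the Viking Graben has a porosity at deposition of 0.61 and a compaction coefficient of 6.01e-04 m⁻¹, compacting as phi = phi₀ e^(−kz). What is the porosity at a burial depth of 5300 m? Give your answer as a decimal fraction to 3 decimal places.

Working in km (1 km = 1000 m; k in km⁻¹ = k in m⁻¹ × 1000):
phi = phi₀·exp(−k·z) = 0.61 × exp(−0.601 × 5.3) = 0.61 × exp(−3.185)
  = 0.61 × 0.0414 = 0.0252

0.025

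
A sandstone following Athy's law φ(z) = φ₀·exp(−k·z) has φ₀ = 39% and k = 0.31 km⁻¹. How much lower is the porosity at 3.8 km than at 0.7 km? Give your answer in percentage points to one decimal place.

φ(0.7) = 0.39·e^(−0.31×0.7) = 0.3139
φ(3.8) = 0.39·e^(−0.31×3.8) = 0.1201
Δφ = 0.3139 − 0.1201 = 0.1938

19.4 percentage points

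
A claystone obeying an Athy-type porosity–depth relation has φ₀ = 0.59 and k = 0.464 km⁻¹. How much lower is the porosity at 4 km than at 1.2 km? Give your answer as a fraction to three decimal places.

φ(1.2) = 0.59·e^(−0.464×1.2) = 0.3381
φ(4) = 0.59·e^(−0.464×4) = 0.0922
Δφ = 0.3381 − 0.0922 = 0.2459

0.246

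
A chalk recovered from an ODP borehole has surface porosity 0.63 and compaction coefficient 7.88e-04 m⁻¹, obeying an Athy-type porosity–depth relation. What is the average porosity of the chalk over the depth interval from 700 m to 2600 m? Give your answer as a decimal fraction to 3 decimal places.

0.188

Working in km (1 km = 1000 m; k in km⁻¹ = k in m⁻¹ × 1000):
⟨φ⟩ = (1/(Z₂−Z₁)) ∫ φ₀ e^(−kZ) dZ = φ₀·(e^(−k·Z₁) − e^(−k·Z₂)) / (k·(Z₂−Z₁))
e^(−0.788×0.7) = 0.5760; e^(−0.788×2.6) = 0.1289
⟨φ⟩ = 0.63 × (0.5760 − 0.1289) / (0.788 × 1.9) = 0.63 × 0.2986 = 0.1881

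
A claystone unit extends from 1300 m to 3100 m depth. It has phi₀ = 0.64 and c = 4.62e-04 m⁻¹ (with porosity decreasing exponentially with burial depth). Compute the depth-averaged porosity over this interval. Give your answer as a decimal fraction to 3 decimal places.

Working in km (1 km = 1000 m; c in km⁻¹ = c in m⁻¹ × 1000):
⟨phi⟩ = (1/(z₂−z₁)) ∫ phi₀ e^(−cz) dz = phi₀·(e^(−c·z₁) − e^(−c·z₂)) / (c·(z₂−z₁))
e^(−0.462×1.3) = 0.5485; e^(−0.462×3.1) = 0.2388
⟨phi⟩ = 0.64 × (0.5485 − 0.2388) / (0.462 × 1.8) = 0.64 × 0.3724 = 0.2383

0.238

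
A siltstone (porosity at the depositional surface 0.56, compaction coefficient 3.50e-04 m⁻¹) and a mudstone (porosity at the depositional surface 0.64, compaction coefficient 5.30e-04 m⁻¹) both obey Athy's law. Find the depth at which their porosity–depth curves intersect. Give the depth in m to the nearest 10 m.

740 m

Working in km (1 km = 1000 m; β in km⁻¹ = β in m⁻¹ × 1000):
Set phi₀ₐ e^(−βₐZ) = phi₀ᵦ e^(−βᵦZ) ⇒ ln(phi₀ₐ/phi₀ᵦ) = (βₐ − βᵦ)·Z
Z = ln(0.56/0.64) / (0.35 − 0.53) = -0.1335 / -0.18 = 0.742 km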